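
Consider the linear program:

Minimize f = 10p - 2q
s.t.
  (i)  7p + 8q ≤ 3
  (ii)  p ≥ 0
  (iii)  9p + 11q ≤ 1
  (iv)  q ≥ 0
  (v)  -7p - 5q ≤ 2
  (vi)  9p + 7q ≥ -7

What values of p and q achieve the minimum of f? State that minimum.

Corner points and f = 10p - 2q:
  (0, 1/11) → f = -2/11
  (0, 0) → f = 0
  (1/9, 0) → f = 10/9

At the optimal vertex, p = 0 and 9p + 11q = 1.
Solving simultaneously gives p = 0, q = 1/11.

p = 0, q = 1/11, minimum f = -2/11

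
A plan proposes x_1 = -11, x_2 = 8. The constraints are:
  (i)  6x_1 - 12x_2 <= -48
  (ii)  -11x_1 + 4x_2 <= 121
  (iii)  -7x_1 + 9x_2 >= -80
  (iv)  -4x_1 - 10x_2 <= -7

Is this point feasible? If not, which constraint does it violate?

Constraint (ii): -11x_1 + 4x_2 = 153, which is not ≤ 121. All other constraints are satisfied.

not feasible — violates (ii)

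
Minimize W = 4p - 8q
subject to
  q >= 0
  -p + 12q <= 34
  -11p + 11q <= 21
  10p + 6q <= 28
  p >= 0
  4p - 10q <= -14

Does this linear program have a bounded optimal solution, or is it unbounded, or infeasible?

bounded optimum

Extreme points and W = 4p - 8q:
  (122/121, 353/121) → W = -2336/121
  (22/21, 184/63) → W = -1208/63
  (0, 21/11) → W = -168/11
  (49/31, 63/31) → W = -308/31
  (0, 7/5) → W = -56/5
The feasible region has finitely many vertices and no improving ray; the minimum is -2336/121 at (122/121, 353/121).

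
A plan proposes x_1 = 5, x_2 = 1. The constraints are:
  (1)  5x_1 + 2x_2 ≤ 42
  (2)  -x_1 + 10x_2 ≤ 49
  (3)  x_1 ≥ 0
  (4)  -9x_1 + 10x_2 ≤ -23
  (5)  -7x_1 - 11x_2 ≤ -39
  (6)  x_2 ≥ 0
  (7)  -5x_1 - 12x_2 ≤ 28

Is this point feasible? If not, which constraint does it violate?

feasible

(1): 27 ≤ 42 ✓
(2): 5 ≤ 49 ✓
(3): 5 ≥ 0 ✓
(4): -35 ≤ -23 ✓
(5): -46 ≤ -39 ✓
(6): 1 ≥ 0 ✓
(7): -37 ≤ 28 ✓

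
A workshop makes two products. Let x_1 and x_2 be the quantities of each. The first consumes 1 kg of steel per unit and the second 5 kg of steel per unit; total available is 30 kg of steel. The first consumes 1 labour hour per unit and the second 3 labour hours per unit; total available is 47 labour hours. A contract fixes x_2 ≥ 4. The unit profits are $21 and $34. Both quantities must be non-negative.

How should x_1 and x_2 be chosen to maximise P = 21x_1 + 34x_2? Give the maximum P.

x_1 = 10, x_2 = 4, maximum P = 346

Corner points and P = 21x_1 + 34x_2:
  (0, 6) → P = 204
  (0, 4) → P = 136
  (10, 4) → P = 346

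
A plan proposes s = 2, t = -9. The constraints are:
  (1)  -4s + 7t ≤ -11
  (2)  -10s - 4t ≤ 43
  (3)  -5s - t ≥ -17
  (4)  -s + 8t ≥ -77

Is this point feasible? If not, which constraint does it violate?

feasible

(1): -71 ≤ -11 ✓
(2): 16 ≤ 43 ✓
(3): -1 ≥ -17 ✓
(4): -74 ≥ -77 ✓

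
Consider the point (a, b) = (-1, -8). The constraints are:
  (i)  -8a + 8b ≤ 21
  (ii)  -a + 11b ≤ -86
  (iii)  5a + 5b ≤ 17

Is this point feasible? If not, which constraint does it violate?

feasible

(i): -56 ≤ 21 ✓
(ii): -87 ≤ -86 ✓
(iii): -45 ≤ 17 ✓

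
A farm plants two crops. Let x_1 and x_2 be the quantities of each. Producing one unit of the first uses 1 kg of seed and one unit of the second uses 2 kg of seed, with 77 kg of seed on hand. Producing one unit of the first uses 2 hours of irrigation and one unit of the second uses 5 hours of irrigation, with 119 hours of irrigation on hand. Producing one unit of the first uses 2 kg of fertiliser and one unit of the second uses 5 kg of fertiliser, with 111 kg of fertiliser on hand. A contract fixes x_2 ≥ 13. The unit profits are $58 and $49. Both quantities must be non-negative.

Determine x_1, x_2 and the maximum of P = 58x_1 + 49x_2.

Feasible corners and P = 58x_1 + 49x_2:
  (0, 111/5) → P = 5439/5
  (0, 13) → P = 637
  (23, 13) → P = 1971

x_1 = 23, x_2 = 13, maximum P = 1971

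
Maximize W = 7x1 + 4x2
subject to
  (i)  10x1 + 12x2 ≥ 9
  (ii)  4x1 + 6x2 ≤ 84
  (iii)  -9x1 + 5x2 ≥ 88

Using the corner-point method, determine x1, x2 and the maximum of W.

x1 = -54/37, x2 = 554/37, maximum W = 1838/37

Extreme points and W = 7x1 + 4x2:
  (-159/2, 67) → W = -577/2
  (-1011/158, 961/158) → W = -3233/158
  (-54/37, 554/37) → W = 1838/37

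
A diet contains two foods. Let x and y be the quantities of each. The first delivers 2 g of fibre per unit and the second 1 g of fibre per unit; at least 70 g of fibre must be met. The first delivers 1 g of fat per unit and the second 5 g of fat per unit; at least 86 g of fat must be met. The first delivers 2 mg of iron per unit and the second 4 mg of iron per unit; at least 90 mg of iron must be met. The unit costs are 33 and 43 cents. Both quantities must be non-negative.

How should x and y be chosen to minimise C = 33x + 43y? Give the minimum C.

x = 88/3, y = 34/3, minimum C = 4366/3

Corner points and C = 33x + 43y:
  (0, 70) → C = 3010
  (86, 0) → C = 2838
  (88/3, 34/3) → C = 4366/3
The feasible region is unbounded (it extends along (0, 1), (1, 0)), but C strictly increases along every unbounded feasible direction, so there is no improving ray and the minimum is attained at a vertex.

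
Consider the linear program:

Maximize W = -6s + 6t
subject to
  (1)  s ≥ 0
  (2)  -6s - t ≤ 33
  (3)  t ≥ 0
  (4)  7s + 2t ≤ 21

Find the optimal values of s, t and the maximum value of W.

The binding constraints are s = 0 and 7s + 2t = 21.
Solving simultaneously gives s = 0, t = 21/2.

s = 0, t = 21/2, maximum W = 63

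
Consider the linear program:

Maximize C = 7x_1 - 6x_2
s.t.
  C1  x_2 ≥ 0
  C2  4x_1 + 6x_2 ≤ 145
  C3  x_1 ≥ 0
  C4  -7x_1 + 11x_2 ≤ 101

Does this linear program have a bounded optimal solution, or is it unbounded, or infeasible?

Vertices and C = 7x_1 - 6x_2:
  (145/4, 0) → C = 1015/4
  (0, 0) → C = 0
  (23/2, 33/2) → C = -37/2
  (0, 101/11) → C = -606/11
The feasible region has finitely many vertices and no improving ray; the maximum is 1015/4 at (145/4, 0).

bounded optimum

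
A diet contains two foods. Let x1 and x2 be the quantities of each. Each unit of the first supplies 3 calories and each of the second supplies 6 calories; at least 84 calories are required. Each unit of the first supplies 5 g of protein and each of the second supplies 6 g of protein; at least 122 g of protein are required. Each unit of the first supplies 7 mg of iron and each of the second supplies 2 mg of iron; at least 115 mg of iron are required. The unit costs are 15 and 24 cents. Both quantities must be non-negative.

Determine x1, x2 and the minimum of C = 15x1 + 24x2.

x1 = 19, x2 = 9/2, minimum C = 393

Corner points and C = 15x1 + 24x2:
  (0, 115/2) → C = 1380
  (28, 0) → C = 420
  (19, 9/2) → C = 393
  (223/16, 279/32) → C = 6693/16
The feasible region is unbounded (it extends along (0, 1), (1, 0)), but C strictly increases along every unbounded feasible direction, so there is no improving ray and the minimum is attained at a vertex.

The binding constraints are 3x1 + 6x2 = 84 and 5x1 + 6x2 = 122.
Solving simultaneously gives x1 = 19, x2 = 9/2.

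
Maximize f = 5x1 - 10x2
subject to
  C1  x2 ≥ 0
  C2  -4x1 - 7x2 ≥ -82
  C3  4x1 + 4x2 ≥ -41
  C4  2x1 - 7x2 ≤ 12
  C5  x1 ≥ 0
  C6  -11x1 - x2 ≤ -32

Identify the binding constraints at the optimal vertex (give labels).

C2 and C4

Feasible corners and f = 5x1 - 10x2:
  (6, 0) → f = 30
  (32/11, 0) → f = 160/11
  (47/3, 58/21) → f = 355/7
  (142/73, 774/73) → f = -7030/73

The maximum is at (47/3, 58/21). Substituting into each constraint, equality holds for C2 and C4; the remaining constraints have slack.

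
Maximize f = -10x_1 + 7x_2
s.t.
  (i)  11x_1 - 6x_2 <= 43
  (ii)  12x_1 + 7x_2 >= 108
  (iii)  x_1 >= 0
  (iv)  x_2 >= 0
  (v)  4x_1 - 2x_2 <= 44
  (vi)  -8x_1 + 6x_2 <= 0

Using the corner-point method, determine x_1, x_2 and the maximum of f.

Vertices and f = -10x_1 + 7x_2:
  (949/149, 672/149) → f = -4786/149
  (43/3, 172/9) → f = -86/9
  (81/16, 27/4) → f = -27/8

The binding constraints are 12x_1 + 7x_2 = 108 and -8x_1 + 6x_2 = 0.
Solving simultaneously gives x_1 = 81/16, x_2 = 27/4.

x_1 = 81/16, x_2 = 27/4, maximum f = -27/8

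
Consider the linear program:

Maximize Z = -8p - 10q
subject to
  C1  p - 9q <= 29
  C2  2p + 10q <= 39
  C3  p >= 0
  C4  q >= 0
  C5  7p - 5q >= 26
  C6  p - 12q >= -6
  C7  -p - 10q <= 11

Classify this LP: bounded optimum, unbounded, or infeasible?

Feasible corners and Z = -8p - 10q:
  (39/2, 0) → Z = -156
  (12, 3/2) → Z = -111
  (26/7, 0) → Z = -208/7
  (342/79, 68/79) → Z = -3416/79
The feasible region has finitely many vertices and no improving ray; the maximum is -208/7 at (26/7, 0).

bounded optimum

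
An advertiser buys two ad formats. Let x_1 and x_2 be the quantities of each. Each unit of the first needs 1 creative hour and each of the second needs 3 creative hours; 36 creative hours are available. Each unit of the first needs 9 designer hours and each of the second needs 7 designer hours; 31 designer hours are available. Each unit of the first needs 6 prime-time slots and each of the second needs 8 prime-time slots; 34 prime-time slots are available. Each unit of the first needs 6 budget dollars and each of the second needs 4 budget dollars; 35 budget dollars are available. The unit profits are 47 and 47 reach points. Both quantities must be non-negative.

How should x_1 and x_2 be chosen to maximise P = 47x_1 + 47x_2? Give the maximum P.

The binding constraints are 9x_1 + 7x_2 = 31 and 6x_1 + 8x_2 = 34.
Solving simultaneously gives x_1 = 1/3, x_2 = 4.

x_1 = 1/3, x_2 = 4, maximum P = 611/3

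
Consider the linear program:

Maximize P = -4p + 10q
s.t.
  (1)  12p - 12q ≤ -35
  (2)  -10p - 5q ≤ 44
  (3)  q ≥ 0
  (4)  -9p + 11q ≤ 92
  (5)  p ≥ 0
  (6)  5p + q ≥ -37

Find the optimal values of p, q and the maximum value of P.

p = 719/24, q = 263/8, maximum P = 2507/12

Corner points and P = -4p + 10q:
  (719/24, 263/8) → P = 2507/12
  (0, 35/12) → P = 175/6
  (0, 92/11) → P = 920/11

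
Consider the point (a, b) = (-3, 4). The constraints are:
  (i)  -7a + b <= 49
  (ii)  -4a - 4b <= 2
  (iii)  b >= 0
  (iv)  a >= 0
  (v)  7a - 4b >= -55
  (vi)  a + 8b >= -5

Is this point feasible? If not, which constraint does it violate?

not feasible — violates (iv)

Constraint (iv): a = -3, which is not ≥ 0. All other constraints are satisfied.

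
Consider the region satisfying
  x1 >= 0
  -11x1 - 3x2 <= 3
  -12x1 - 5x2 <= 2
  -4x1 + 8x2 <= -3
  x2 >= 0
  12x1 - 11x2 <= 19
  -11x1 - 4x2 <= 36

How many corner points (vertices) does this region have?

Of the 21 pairwise boundary intersections, those satisfying every inequality are:
  (3/4, 0)
  (119/52, 10/13)
  (19/12, 0)

3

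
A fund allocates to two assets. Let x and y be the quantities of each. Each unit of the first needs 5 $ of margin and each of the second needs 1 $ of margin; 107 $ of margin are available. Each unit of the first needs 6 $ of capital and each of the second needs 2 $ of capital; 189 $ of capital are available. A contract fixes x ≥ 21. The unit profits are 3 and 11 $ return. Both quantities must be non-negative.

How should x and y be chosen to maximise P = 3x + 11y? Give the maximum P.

x = 21, y = 2, maximum P = 85

Corner points and P = 3x + 11y:
  (107/5, 0) → P = 321/5
  (21, 0) → P = 63
  (21, 2) → P = 85

The optimum lies where 5x + y = 107 and x = 21.
Solving simultaneously gives x = 21, y = 2.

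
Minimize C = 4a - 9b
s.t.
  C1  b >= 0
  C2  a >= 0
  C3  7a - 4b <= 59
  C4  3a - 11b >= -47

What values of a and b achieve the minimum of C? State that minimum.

Corner points and C = 4a - 9b:
  (0, 0) → C = 0
  (59/7, 0) → C = 236/7
  (0, 47/11) → C = -423/11
  (837/65, 506/65) → C = -1206/65

At the optimal vertex, a = 0 and 3a - 11b = -47.
Solving simultaneously gives a = 0, b = 47/11.

a = 0, b = 47/11, minimum C = -423/11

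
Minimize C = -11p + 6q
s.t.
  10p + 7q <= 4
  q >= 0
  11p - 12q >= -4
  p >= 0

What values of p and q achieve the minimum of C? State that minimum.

Vertices and C = -11p + 6q:
  (2/5, 0) → C = -22/5
  (20/197, 84/197) → C = 284/197
  (0, 0) → C = 0
  (0, 1/3) → C = 2

The binding constraints are 10p + 7q = 4 and q = 0.
Solving simultaneously gives p = 2/5, q = 0.

p = 2/5, q = 0, minimum C = -22/5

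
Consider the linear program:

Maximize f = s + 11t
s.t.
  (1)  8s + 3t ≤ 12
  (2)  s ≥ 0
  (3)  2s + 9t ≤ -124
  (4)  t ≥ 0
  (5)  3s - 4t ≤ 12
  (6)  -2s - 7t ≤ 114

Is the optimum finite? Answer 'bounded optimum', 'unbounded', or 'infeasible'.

infeasible

The boundaries 8s + 3t = 12 and s = 0 meet at (0, 4), but that point violates 2s + 9t ≤ -124. Every candidate vertex is excluded by some other constraint, so the feasible region is empty.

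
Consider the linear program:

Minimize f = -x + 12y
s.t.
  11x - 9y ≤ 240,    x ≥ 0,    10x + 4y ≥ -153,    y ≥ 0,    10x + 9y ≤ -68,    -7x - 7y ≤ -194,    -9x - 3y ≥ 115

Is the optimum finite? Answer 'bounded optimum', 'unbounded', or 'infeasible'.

The boundaries -7x - 7y = -194 and -9x - 3y = 115 meet at (-1387/42, 2551/42), but that point violates x ≥ 0. Every candidate vertex is excluded by some other constraint, so the feasible region is empty.

infeasible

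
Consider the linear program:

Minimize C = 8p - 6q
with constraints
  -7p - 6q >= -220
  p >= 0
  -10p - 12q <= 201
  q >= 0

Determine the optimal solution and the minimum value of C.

p = 0, q = 110/3, minimum C = -220

Vertices and C = 8p - 6q:
  (0, 110/3) → C = -220
  (220/7, 0) → C = 1760/7
  (0, 0) → C = 0

At the optimal vertex, -7p - 6q = -220 and p = 0.
Solving simultaneously gives p = 0, q = 110/3.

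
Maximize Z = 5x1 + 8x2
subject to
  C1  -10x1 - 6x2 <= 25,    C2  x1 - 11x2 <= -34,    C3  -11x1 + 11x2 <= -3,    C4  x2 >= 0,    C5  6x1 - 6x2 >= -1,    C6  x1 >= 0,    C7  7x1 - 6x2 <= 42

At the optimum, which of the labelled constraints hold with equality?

Feasible corners and Z = 5x1 + 8x2:
  (37/10, 377/110) → Z = 5051/110
  (666/71, 280/71) → Z = 5570/71
  (444/11, 441/11) → Z = 5748/11

The maximum is at (444/11, 441/11). Substituting into each constraint, equality holds for C3 and C7; the remaining constraints have slack.

C3 and C7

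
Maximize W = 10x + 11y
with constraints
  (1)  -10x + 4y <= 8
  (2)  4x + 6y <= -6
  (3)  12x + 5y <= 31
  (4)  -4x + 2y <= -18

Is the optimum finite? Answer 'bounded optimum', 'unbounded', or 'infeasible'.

Corner points and W = 10x + 11y:
  (-22, -53) → W = -803
  (54/13, -49/13) → W = 1/13
  (3, -3) → W = -3
The feasible region has finitely many vertices and no improving ray; the maximum is 1/13 at (54/13, -49/13).

bounded optimum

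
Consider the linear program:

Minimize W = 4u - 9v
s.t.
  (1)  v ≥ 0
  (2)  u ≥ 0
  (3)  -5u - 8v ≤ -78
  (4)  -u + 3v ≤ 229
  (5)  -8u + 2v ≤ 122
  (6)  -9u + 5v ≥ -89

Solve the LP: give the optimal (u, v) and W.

u = 46/11, v = 855/11, minimum W = -7511/11

Extreme points and W = 4u - 9v:
  (0, 39/4) → W = -351/4
  (0, 61) → W = -549
  (1102/97, 257/97) → W = 2095/97
  (46/11, 855/11) → W = -7511/11
  (706/11, 1075/11) → W = -6851/11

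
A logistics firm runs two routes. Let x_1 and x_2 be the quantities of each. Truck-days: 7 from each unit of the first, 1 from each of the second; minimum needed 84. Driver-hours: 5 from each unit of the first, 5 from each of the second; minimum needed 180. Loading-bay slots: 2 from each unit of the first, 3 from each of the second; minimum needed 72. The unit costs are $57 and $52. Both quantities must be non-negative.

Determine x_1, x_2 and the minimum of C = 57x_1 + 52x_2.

The feasible region is unbounded (it extends along (0, 1), (1, 0)), but C strictly increases along every unbounded feasible direction, so there is no improving ray and the minimum is attained at a vertex.

The optimum lies where 7x_1 + x_2 = 84 and 5x_1 + 5x_2 = 180.
Solving simultaneously gives x_1 = 8, x_2 = 28.

x_1 = 8, x_2 = 28, minimum C = 1912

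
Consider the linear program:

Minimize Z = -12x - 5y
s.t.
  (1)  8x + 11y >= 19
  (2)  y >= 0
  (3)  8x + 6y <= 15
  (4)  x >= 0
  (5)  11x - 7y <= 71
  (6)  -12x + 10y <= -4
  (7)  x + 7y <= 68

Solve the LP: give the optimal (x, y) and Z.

Extreme points and Z = -12x - 5y:
  (51/40, 4/5) → Z = -193/10
  (117/106, 49/53) → Z = -947/53
  (87/76, 37/38) → Z = -707/38

At the optimal vertex, 8x + 11y = 19 and 8x + 6y = 15.
Solving simultaneously gives x = 51/40, y = 4/5.

x = 51/40, y = 4/5, minimum Z = -193/10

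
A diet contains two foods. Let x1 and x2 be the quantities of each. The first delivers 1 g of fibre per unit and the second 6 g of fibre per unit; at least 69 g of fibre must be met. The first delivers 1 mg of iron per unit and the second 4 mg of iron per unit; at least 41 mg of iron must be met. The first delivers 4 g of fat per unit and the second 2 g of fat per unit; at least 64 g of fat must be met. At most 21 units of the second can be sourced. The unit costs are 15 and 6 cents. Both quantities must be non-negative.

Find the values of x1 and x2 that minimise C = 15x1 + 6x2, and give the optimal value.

Vertices and C = 15x1 + 6x2:
  (69, 0) → C = 1035
  (123/11, 106/11) → C = 2481/11
  (11/2, 21) → C = 417/2
The feasible region is unbounded (it extends along (1, 0)), but C strictly increases along every unbounded feasible direction, so there is no improving ray and the minimum is attained at a vertex.

The binding constraints are 4x1 + 2x2 = 64 and x2 = 21.
Solving simultaneously gives x1 = 11/2, x2 = 21.

x1 = 11/2, x2 = 21, minimum C = 417/2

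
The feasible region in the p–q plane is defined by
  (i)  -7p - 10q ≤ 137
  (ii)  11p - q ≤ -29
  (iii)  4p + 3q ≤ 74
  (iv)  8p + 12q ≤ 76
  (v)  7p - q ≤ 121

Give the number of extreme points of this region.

Pairwise boundary intersections that survive every other constraint:
  (-427/117, -1304/117)
  (-601, 407)
  (-68/35, 267/35)

3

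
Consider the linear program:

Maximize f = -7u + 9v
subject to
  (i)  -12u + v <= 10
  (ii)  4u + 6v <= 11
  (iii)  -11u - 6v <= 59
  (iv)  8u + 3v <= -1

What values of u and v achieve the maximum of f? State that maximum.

The optimum lies where -12u + v = 10 and 8u + 3v = -1.
Solving simultaneously gives u = -31/44, v = 17/11.

u = -31/44, v = 17/11, maximum f = 829/44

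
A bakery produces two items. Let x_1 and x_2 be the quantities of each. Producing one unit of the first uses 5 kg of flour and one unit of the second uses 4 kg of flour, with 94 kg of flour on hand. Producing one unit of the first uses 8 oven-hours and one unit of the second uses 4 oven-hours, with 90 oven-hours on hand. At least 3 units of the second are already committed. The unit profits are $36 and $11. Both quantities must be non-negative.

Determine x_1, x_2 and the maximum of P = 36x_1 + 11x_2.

x_1 = 39/4, x_2 = 3, maximum P = 384

Corner points and P = 36x_1 + 11x_2:
  (0, 45/2) → P = 495/2
  (0, 3) → P = 33
  (39/4, 3) → P = 384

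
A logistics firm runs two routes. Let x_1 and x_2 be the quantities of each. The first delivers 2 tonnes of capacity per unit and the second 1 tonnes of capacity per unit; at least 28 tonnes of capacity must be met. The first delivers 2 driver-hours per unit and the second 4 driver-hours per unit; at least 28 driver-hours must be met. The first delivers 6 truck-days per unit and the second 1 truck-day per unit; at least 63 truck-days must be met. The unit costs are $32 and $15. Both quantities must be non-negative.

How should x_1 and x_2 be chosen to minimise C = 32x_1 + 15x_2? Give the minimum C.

Feasible corners and C = 32x_1 + 15x_2:
  (0, 63) → C = 945
  (14, 0) → C = 448
  (35/4, 21/2) → C = 875/2
The feasible region is unbounded (it extends along (0, 1), (1, 0)), but C strictly increases along every unbounded feasible direction, so there is no improving ray and the minimum is attained at a vertex.

The optimum lies where 2x_1 + x_2 = 28 and 6x_1 + x_2 = 63.
Solving simultaneously gives x_1 = 35/4, x_2 = 21/2.

x_1 = 35/4, x_2 = 21/2, minimum C = 875/2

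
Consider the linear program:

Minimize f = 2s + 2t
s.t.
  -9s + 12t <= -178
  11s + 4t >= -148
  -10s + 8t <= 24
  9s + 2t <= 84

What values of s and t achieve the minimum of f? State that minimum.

Corner points and f = 2s + 2t:
  (-19/3, -235/12) → f = -311/6
  (682/63, -47/7) → f = 74/9
  (316/7, -1128/7) → f = -232

At the optimal vertex, 11s + 4t = -148 and 9s + 2t = 84.
Solving simultaneously gives s = 316/7, t = -1128/7.

s = 316/7, t = -1128/7, minimum f = -232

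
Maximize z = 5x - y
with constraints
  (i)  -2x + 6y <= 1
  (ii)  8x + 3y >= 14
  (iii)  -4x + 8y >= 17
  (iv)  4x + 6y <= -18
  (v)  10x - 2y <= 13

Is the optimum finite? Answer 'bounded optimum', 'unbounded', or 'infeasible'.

infeasible

The boundaries -2x + 6y = 1 and -4x + 8y = 17 meet at (-47/4, -15/4), but that point violates 8x + 3y ≥ 14. Every candidate vertex is excluded by some other constraint, so the feasible region is empty.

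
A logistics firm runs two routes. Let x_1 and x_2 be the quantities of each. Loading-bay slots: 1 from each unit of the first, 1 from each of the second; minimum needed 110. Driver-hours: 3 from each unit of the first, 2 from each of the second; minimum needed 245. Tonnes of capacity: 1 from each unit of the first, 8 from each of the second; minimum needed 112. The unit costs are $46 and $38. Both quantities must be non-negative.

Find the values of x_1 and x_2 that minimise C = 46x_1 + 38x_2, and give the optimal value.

x_1 = 25, x_2 = 85, minimum C = 4380

Corner points and C = 46x_1 + 38x_2:
  (0, 245/2) → C = 4655
  (112, 0) → C = 5152
  (25, 85) → C = 4380
  (768/7, 2/7) → C = 35404/7
The feasible region is unbounded (it extends along (0, 1), (1, 0)), but C strictly increases along every unbounded feasible direction, so there is no improving ray and the minimum is attained at a vertex.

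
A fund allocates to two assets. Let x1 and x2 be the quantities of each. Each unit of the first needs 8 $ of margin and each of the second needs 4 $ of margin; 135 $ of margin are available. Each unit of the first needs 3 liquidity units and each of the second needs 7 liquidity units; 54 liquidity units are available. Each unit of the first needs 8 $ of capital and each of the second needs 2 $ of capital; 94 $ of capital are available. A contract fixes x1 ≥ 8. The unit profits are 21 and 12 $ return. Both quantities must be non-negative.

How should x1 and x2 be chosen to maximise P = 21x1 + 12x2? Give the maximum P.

Vertices and P = 21x1 + 12x2:
  (47/4, 0) → P = 987/4
  (8, 0) → P = 168
  (11, 3) → P = 267
  (8, 30/7) → P = 1536/7

x1 = 11, x2 = 3, maximum P = 267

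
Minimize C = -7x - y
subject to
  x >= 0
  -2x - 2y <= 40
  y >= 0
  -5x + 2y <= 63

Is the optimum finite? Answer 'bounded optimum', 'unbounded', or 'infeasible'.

From the feasible point (0, 0), moving in the direction (2, 5) keeps every constraint satisfied while C decreases without bound.

unbounded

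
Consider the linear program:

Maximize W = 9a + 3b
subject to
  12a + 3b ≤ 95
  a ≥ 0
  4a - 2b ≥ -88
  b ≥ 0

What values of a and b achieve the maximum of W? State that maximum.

Vertices and W = 9a + 3b:
  (0, 95/3) → W = 95
  (95/12, 0) → W = 285/4
  (0, 0) → W = 0

The optimum lies where 12a + 3b = 95 and a = 0.
Solving simultaneously gives a = 0, b = 95/3.

a = 0, b = 95/3, maximum W = 95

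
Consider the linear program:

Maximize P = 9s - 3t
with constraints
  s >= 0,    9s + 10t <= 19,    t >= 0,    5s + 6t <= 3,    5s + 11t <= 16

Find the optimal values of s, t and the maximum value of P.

s = 3/5, t = 0, maximum P = 27/5

Feasible corners and P = 9s - 3t:
  (0, 0) → P = 0
  (0, 1/2) → P = -3/2
  (3/5, 0) → P = 27/5

At the optimal vertex, t = 0 and 5s + 6t = 3.
Solving simultaneously gives s = 3/5, t = 0.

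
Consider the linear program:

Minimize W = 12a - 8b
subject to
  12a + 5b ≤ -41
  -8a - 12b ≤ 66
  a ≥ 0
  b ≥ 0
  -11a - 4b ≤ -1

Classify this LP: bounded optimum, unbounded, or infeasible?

infeasible

The boundaries a = 0 and -11a - 4b = -1 meet at (0, 1/4), but that point violates 12a + 5b ≤ -41. Every candidate vertex is excluded by some other constraint, so the feasible region is empty.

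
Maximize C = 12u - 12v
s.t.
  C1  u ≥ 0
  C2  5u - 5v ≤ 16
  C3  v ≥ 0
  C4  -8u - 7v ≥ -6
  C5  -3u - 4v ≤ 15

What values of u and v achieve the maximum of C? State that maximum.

u = 3/4, v = 0, maximum C = 9

Vertices and C = 12u - 12v:
  (0, 0) → C = 0
  (0, 6/7) → C = -72/7
  (3/4, 0) → C = 9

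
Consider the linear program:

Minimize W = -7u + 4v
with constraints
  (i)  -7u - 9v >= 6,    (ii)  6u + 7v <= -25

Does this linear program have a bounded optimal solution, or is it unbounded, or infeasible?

From the feasible point (-183/5, 139/5), moving in the direction (7, -6) keeps every constraint satisfied while W decreases without bound.

unbounded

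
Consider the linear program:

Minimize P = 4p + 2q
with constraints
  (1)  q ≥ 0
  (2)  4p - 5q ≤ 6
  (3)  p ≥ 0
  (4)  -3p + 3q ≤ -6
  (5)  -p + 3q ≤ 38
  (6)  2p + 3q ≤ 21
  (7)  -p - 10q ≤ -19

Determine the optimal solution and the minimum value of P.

Feasible corners and P = 4p + 2q:
  (4, 2) → P = 20
  (123/22, 36/11) → P = 318/11
  (27/5, 17/5) → P = 142/5

The optimum lies where 4p - 5q = 6 and -3p + 3q = -6.
Solving simultaneously gives p = 4, q = 2.

p = 4, q = 2, minimum P = 20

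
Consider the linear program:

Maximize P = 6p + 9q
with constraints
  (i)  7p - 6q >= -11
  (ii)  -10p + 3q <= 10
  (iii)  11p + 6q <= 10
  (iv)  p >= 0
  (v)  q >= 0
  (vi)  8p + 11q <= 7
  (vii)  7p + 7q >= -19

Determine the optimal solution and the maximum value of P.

Feasible corners and P = 6p + 9q:
  (0, 0) → P = 0
  (0, 7/11) → P = 63/11
  (7/8, 0) → P = 21/4

p = 0, q = 7/11, maximum P = 63/11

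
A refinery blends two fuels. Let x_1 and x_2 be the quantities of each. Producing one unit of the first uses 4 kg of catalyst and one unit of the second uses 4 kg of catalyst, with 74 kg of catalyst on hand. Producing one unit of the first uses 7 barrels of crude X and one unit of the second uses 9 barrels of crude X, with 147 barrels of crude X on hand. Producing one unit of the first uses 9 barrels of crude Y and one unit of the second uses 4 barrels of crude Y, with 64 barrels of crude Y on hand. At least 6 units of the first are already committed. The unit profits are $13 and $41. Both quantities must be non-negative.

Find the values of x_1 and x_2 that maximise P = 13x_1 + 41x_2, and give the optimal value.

Feasible corners and P = 13x_1 + 41x_2:
  (64/9, 0) → P = 832/9
  (6, 0) → P = 78
  (6, 5/2) → P = 361/2

The optimum lies where 9x_1 + 4x_2 = 64 and x_1 = 6.
Solving simultaneously gives x_1 = 6, x_2 = 5/2.

x_1 = 6, x_2 = 5/2, maximum P = 361/2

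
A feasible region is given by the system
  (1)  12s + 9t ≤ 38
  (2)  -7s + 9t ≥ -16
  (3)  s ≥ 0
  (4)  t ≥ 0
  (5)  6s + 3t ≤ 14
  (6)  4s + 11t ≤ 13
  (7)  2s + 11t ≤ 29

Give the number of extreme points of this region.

Of the 21 pairwise boundary intersections, those satisfying every inequality are:
  (16/7, 0)
  (58/25, 2/75)
  (0, 0)
  (0, 13/11)
  (115/54, 11/27)

5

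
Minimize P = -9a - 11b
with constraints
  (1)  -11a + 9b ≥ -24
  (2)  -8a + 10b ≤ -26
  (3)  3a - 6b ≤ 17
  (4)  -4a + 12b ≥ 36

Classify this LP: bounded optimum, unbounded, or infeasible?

The boundaries -11a + 9b = -24 and -8a + 10b = -26 meet at (3/19, -47/19), but that point violates -4a + 12b ≥ 36. Every candidate vertex is excluded by some other constraint, so the feasible region is empty.

infeasible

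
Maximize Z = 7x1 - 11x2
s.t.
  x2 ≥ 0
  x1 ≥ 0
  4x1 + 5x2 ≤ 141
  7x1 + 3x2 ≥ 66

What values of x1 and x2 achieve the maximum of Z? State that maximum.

x1 = 141/4, x2 = 0, maximum Z = 987/4

Feasible corners and Z = 7x1 - 11x2:
  (141/4, 0) → Z = 987/4
  (66/7, 0) → Z = 66
  (0, 141/5) → Z = -1551/5
  (0, 22) → Z = -242

The optimum lies where x2 = 0 and 4x1 + 5x2 = 141.
Solving simultaneously gives x1 = 141/4, x2 = 0.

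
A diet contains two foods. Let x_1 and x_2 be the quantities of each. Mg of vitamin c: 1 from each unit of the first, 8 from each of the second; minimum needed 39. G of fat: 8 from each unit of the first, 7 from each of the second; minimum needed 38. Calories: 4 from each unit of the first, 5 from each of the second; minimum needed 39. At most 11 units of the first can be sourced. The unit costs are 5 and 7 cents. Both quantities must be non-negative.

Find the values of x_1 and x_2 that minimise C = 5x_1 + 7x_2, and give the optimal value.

Extreme points and C = 5x_1 + 7x_2:
  (0, 39/5) → C = 273/5
  (13/3, 13/3) → C = 52
  (11, 7/2) → C = 159/2
The feasible region is unbounded (it extends along (0, 1)), but C strictly increases along every unbounded feasible direction, so there is no improving ray and the minimum is attained at a vertex.

x_1 = 13/3, x_2 = 13/3, minimum C = 52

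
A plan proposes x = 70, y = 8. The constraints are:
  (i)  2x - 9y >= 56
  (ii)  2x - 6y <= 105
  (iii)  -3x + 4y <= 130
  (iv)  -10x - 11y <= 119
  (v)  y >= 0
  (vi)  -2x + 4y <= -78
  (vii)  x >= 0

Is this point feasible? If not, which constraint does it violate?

feasible

(i): 68 ≥ 56 ✓
(ii): 92 ≤ 105 ✓
(iii): -178 ≤ 130 ✓
(iv): -788 ≤ 119 ✓
(v): 8 ≥ 0 ✓
(vi): -108 ≤ -78 ✓
(vii): 70 ≥ 0 ✓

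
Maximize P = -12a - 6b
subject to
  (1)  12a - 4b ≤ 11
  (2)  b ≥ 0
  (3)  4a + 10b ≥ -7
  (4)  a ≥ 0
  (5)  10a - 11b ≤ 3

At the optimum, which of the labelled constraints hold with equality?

(2) and (4)

Extreme points and P = -12a - 6b:
  (109/92, 37/46) → P = -438/23
  (0, 0) → P = 0
  (3/10, 0) → P = -18/5
The feasible region is unbounded (it extends along (0, 1), (1, 3)), but P strictly decreases along every unbounded feasible direction, so there is no improving ray and the maximum is attained at a vertex.

The maximum is at (0, 0). Substituting into each constraint, equality holds for (2) and (4); the remaining constraints have slack.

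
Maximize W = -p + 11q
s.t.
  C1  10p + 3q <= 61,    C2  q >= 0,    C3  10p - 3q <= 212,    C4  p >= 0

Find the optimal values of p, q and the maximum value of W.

Corner points and W = -p + 11q:
  (61/10, 0) → W = -61/10
  (0, 61/3) → W = 671/3
  (0, 0) → W = 0

The optimum lies where 10p + 3q = 61 and p = 0.
Solving simultaneously gives p = 0, q = 61/3.

p = 0, q = 61/3, maximum W = 671/3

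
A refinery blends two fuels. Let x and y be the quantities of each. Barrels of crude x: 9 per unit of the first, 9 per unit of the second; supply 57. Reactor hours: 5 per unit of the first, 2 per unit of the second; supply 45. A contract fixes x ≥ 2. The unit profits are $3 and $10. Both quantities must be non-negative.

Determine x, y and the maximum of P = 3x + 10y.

x = 2, y = 13/3, maximum P = 148/3

Vertices and P = 3x + 10y:
  (19/3, 0) → P = 19
  (2, 0) → P = 6
  (2, 13/3) → P = 148/3

The binding constraints are 9x + 9y = 57 and x = 2.
Solving simultaneously gives x = 2, y = 13/3.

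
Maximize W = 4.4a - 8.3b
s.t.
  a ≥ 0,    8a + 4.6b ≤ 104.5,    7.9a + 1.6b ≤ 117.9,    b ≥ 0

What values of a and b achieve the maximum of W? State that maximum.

a = 13.0625, b = 0, maximum W = 57.475

Feasible corners and W = 4.4a - 8.3b:
  (0, 1045/46) → W = -17347/92
  (0, 0) → W = 0
  (209/16, 0) → W = 2299/40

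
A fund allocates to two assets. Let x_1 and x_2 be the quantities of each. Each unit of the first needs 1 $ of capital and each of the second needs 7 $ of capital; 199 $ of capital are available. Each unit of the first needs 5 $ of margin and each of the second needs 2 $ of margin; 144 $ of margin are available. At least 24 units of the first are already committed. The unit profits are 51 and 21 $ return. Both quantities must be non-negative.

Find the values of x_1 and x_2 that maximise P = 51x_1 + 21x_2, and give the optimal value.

Feasible corners and P = 51x_1 + 21x_2:
  (144/5, 0) → P = 7344/5
  (24, 0) → P = 1224
  (24, 12) → P = 1476

The optimum lies where 5x_1 + 2x_2 = 144 and x_1 = 24.
Solving simultaneously gives x_1 = 24, x_2 = 12.

x_1 = 24, x_2 = 12, maximum P = 1476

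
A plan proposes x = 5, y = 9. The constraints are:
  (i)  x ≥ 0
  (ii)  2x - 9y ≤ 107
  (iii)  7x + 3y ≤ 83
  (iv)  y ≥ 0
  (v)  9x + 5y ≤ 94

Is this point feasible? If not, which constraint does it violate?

(i): 5 ≥ 0 ✓
(ii): -71 ≤ 107 ✓
(iii): 62 ≤ 83 ✓
(iv): 9 ≥ 0 ✓
(v): 90 ≤ 94 ✓

feasible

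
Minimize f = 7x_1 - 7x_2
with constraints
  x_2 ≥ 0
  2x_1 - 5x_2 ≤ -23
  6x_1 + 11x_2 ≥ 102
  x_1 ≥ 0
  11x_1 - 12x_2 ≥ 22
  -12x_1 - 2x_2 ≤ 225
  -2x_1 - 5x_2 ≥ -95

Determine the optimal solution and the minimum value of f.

Feasible corners and f = 7x_1 - 7x_2:
  (386/31, 297/31) → f = 623/31
  (18, 59/5) → f = 217/5
  (1250/79, 1001/79) → f = 1743/79

x_1 = 386/31, x_2 = 297/31, minimum f = 623/31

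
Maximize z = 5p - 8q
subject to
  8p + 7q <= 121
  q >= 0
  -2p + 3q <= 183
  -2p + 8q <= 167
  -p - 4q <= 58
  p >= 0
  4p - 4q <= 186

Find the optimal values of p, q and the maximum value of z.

p = 121/8, q = 0, maximum z = 605/8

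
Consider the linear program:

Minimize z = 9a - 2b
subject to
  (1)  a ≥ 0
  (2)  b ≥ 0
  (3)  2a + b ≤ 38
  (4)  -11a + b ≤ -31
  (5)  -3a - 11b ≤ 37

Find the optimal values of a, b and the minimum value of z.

Vertices and z = 9a - 2b:
  (19, 0) → z = 171
  (31/11, 0) → z = 279/11
  (69/13, 356/13) → z = -7

At the optimal vertex, 2a + b = 38 and -11a + b = -31.
Solving simultaneously gives a = 69/13, b = 356/13.

a = 69/13, b = 356/13, minimum z = -7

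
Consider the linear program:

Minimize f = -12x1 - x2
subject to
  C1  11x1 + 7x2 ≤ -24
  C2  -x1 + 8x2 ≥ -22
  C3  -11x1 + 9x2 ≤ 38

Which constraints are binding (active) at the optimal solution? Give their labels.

Extreme points and f = -12x1 - x2:
  (-2/5, -14/5) → f = 38/5
  (-241/88, 7/8) → f = 2815/88
  (-502/79, -280/79) → f = 6304/79

The minimum is at (-2/5, -14/5). Substituting into each constraint, equality holds for C1 and C2; the remaining constraints have slack.

C1 and C2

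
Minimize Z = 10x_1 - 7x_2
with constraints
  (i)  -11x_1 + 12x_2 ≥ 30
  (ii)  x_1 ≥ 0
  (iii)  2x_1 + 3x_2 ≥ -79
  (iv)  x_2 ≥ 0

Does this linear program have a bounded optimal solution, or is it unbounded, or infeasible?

unbounded

From the feasible point (0, 5/2), moving in the direction (0, 1) keeps every constraint satisfied while Z decreases without bound.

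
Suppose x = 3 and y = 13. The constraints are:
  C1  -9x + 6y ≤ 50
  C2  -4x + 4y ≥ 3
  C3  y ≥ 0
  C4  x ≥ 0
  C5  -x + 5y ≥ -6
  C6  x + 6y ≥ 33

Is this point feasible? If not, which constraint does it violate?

not feasible — violates C1

Constraint C1: -9x + 6y = 51, which is not ≤ 50. All other constraints are satisfied.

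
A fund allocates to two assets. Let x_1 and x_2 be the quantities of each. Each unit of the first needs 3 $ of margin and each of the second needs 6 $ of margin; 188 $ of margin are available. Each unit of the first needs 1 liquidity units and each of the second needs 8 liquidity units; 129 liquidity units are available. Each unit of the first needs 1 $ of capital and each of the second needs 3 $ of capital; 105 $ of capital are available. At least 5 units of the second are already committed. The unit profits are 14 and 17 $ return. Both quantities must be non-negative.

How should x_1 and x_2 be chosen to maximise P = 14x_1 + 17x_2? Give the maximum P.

x_1 = 158/3, x_2 = 5, maximum P = 2467/3

At the optimal vertex, 3x_1 + 6x_2 = 188 and x_2 = 5.
Solving simultaneously gives x_1 = 158/3, x_2 = 5.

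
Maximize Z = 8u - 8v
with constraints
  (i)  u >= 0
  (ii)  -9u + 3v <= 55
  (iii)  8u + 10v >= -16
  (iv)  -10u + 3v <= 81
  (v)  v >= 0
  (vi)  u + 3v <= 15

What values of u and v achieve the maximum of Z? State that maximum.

Vertices and Z = 8u - 8v:
  (0, 0) → Z = 0
  (0, 5) → Z = -40
  (15, 0) → Z = 120

The binding constraints are v = 0 and u + 3v = 15.
Solving simultaneously gives u = 15, v = 0.

u = 15, v = 0, maximum Z = 120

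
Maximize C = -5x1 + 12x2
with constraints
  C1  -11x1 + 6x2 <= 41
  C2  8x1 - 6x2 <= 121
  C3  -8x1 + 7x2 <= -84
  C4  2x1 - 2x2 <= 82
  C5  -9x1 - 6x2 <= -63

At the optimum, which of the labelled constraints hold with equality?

C2 and C3

Corner points and C = -5x1 + 12x2:
  (343/8, 37) → C = 1837/8
  (184/17, -195/34) → C = -2090/17
  (315/37, -84/37) → C = -2583/37

The maximum is at (343/8, 37). Substituting into each constraint, equality holds for C2 and C3; the remaining constraints have slack.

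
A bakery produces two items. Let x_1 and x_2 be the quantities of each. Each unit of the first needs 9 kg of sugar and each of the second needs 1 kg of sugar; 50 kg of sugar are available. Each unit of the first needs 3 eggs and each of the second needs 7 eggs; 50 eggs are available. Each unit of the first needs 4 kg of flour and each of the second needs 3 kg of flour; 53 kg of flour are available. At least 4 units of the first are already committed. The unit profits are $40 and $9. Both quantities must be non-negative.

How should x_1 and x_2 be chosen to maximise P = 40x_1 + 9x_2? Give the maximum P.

Extreme points and P = 40x_1 + 9x_2:
  (50/9, 0) → P = 2000/9
  (4, 0) → P = 160
  (5, 5) → P = 245
  (4, 38/7) → P = 1462/7

x_1 = 5, x_2 = 5, maximum P = 245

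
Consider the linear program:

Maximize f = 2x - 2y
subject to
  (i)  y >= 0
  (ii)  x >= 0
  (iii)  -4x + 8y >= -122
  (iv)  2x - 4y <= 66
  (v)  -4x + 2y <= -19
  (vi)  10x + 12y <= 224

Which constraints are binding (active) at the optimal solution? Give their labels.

Extreme points and f = 2x - 2y:
  (19/4, 0) → f = 19/2
  (112/5, 0) → f = 224/5
  (169/17, 353/34) → f = -15/17

The maximum is at (112/5, 0). Substituting into each constraint, equality holds for (i) and (vi); the remaining constraints have slack.

(i) and (vi)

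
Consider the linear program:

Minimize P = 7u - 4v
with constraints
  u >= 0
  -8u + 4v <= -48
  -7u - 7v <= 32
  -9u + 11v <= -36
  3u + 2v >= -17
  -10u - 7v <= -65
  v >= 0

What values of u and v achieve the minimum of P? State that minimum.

The feasible region is unbounded (it extends along (11, 9), (1, 0)), but P strictly increases along every unbounded feasible direction, so there is no improving ray and the minimum is attained at a vertex.

At the optimal vertex, -8u + 4v = -48 and -9u + 11v = -36.
Solving simultaneously gives u = 96/13, v = 36/13.

u = 96/13, v = 36/13, minimum P = 528/13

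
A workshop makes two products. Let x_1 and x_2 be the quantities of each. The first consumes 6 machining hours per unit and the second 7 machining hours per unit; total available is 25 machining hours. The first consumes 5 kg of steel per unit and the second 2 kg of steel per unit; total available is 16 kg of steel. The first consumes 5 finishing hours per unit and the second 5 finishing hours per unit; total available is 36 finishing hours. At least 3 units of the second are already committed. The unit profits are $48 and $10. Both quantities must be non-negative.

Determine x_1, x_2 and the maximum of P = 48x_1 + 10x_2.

x_1 = 2/3, x_2 = 3, maximum P = 62

Corner points and P = 48x_1 + 10x_2:
  (0, 25/7) → P = 250/7
  (0, 3) → P = 30
  (2/3, 3) → P = 62

At the optimal vertex, 6x_1 + 7x_2 = 25 and x_2 = 3.
Solving simultaneously gives x_1 = 2/3, x_2 = 3.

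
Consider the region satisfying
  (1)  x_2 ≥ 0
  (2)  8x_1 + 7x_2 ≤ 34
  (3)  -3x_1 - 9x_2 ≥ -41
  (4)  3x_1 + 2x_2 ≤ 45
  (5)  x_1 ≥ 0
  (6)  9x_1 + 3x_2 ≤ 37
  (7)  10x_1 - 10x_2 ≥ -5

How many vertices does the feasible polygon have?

Intersecting each pair of boundary lines and keeping only the points that satisfy every inequality leaves:
  (0, 0)
  (37/9, 0)
  (157/39, 10/39)
  (61/30, 38/15)
  (0, 1/2)

5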